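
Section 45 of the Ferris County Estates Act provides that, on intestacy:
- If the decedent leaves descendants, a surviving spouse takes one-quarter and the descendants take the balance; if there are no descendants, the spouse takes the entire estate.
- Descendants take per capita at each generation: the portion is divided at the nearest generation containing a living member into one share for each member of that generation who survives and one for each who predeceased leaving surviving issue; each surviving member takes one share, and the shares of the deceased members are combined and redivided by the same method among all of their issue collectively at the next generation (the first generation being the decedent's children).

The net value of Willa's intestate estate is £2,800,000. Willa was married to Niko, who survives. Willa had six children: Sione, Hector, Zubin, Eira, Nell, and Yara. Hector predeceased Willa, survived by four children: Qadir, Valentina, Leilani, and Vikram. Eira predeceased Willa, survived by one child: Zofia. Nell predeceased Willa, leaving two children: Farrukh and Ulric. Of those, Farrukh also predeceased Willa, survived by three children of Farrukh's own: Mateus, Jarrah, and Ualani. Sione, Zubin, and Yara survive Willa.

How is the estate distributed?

Niko: £700,000; Sione: £350,000; Qadir: £150,000; Valentina: £150,000; Leilani: £150,000; Vikram: £150,000; Zubin: £350,000; Zofia: £150,000; Mateus: £50,000; Jarrah: £50,000; Ualani: £50,000; Ulric: £150,000; Yara: £350,000

Niko takes one-quarter of £2,800,000 = £700,000. The remaining £2,100,000 passes to the descendants.
The descendants' portion (£2,100,000) is divided at the children's generation into 6 shares of £350,000. Sione, Zubin, and Yara each take £350,000. The 3 shares of the deceased (Hector, Eira, and Nell) are combined into a pool of £1,050,000.
That pool (£1,050,000) is divided at the grandchildren's generation into 7 shares of £150,000. Qadir, Valentina, Leilani, Vikram, Zofia, and Ulric each take £150,000. The remaining share for the deceased Farrukh (£150,000) is carried to the next generation.
That pool (£150,000) is divided at the great-grandchildren's generation equally among Mateus, Jarrah, and Ualani: £50,000 each.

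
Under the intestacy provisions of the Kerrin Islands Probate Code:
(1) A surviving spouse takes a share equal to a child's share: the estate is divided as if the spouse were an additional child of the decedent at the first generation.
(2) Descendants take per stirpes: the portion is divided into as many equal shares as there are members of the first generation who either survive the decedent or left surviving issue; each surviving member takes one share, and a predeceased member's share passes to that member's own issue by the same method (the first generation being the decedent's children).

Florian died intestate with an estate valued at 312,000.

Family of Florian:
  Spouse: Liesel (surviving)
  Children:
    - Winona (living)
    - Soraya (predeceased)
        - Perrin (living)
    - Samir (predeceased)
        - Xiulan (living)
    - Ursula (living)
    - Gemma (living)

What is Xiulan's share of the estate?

The spouse counts as an additional share at the children's level, so there are 6 primary shares of 52,000. Liesel takes one such share (52,000).
The children's combined portion (260,000) is divided into 5 shares of 52,000: Winona, Ursula, and Gemma each take 52,000; Soraya's 52,000 share passes to Soraya's issue; Samir's 52,000 share passes to Samir's issue.
Soraya's share (52,000) passes entirely to Perrin.
Samir's share (52,000) passes entirely to Xiulan.

Xiulan receives 52,000.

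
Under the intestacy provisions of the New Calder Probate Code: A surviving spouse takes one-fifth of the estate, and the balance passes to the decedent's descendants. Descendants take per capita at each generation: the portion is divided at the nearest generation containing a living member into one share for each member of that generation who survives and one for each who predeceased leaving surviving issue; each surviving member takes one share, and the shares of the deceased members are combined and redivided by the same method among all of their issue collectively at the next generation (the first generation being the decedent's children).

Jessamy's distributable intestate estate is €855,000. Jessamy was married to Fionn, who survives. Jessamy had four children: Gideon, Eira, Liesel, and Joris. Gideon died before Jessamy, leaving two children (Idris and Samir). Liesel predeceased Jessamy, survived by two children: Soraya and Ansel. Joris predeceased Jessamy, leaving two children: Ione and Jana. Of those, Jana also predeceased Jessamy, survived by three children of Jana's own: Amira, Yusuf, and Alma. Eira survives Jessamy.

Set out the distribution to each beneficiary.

Fionn takes one-fifth of €855,000 = €171,000. The remaining €684,000 passes to the descendants.
The descendants' portion (€684,000) is divided at the children's generation into 4 shares of €171,000. Eira takes €171,000. The 3 shares of the deceased (Gideon, Liesel, and Joris) are combined into a pool of €513,000.
That pool (€513,000) is divided at the grandchildren's generation into 6 shares of €85,500. Idris, Samir, Soraya, Ansel, and Ione each take €85,500. The remaining share for the deceased Jana (€85,500) is carried to the next generation.
That pool (€85,500) is divided at the great-grandchildren's generation equally among Amira, Yusuf, and Alma: €28,500 each.

Fionn: €171,000; Idris: €85,500; Samir: €85,500; Eira: €171,000; Soraya: €85,500; Ansel: €85,500; Ione: €85,500; Amira: €28,500; Yusuf: €28,500; Alma: €28,500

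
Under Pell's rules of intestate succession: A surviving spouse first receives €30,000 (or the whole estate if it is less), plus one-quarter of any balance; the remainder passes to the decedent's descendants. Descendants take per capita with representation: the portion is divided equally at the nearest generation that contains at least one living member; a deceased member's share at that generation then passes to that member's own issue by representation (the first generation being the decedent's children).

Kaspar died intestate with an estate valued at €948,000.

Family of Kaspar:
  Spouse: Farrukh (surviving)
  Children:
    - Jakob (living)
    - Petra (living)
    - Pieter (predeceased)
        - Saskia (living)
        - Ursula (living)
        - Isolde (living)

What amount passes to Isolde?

Farrukh first takes €30,000, leaving a balance of €918,000. Farrukh then takes one-quarter of the balance (€229,500), for a total of €259,500. The remaining €688,500 passes to the descendants.
The descendants' portion (€688,500) is divided into 3 shares of €229,500: Jakob and Petra each take €229,500; Pieter's €229,500 share passes to Pieter's issue.
Pieter's share (€229,500) is divided into 3 shares of €76,500: Saskia, Ursula, and Isolde each take €76,500.

Isolde receives €76,500.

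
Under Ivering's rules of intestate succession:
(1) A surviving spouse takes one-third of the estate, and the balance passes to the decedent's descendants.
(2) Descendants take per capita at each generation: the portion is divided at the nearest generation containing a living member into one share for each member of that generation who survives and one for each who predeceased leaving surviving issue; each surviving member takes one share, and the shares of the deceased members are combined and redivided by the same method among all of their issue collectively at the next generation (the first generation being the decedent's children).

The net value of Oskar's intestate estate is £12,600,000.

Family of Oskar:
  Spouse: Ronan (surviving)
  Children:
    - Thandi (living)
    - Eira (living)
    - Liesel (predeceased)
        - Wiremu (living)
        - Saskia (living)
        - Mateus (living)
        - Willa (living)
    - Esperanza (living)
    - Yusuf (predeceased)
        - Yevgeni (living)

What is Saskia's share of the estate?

Ronan takes one-third of £12,600,000 = £4,200,000. The remaining £8,400,000 passes to the descendants.
The descendants' portion (£8,400,000) is divided at the children's generation into 5 shares of £1,680,000. Thandi, Eira, and Esperanza each take £1,680,000. The 2 shares of the deceased (Liesel and Yusuf) are combined into a pool of £3,360,000.
That pool (£3,360,000) is divided at the grandchildren's generation equally among Wiremu, Saskia, Mateus, Willa, and Yevgeni: £672,000 each.

Saskia receives £672,000.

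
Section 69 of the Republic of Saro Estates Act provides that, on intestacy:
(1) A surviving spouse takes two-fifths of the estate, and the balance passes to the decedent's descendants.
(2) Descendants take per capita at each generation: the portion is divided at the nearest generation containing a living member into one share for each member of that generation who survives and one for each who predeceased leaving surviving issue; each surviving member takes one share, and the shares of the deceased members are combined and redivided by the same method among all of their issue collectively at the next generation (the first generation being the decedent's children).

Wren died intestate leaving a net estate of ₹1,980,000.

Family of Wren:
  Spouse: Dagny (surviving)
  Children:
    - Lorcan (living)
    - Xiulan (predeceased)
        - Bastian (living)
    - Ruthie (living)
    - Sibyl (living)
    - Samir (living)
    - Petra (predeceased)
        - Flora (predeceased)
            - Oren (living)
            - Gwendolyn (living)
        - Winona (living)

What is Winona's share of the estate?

Winona receives ₹132,000.

Dagny takes two-fifths of ₹1,980,000 = ₹792,000. The remaining ₹1,188,000 passes to the descendants.
The descendants' portion (₹1,188,000) is divided at the children's generation into 6 shares of ₹198,000. Lorcan, Ruthie, Sibyl, and Samir each take ₹198,000. The 2 shares of the deceased (Xiulan and Petra) are combined into a pool of ₹396,000.
That pool (₹396,000) is divided at the grandchildren's generation into 3 shares of ₹132,000. Bastian and Winona each take ₹132,000. The remaining share for the deceased Flora (₹132,000) is carried to the next generation.
That pool (₹132,000) is divided at the great-grandchildren's generation equally among Oren and Gwendolyn: ₹66,000 each.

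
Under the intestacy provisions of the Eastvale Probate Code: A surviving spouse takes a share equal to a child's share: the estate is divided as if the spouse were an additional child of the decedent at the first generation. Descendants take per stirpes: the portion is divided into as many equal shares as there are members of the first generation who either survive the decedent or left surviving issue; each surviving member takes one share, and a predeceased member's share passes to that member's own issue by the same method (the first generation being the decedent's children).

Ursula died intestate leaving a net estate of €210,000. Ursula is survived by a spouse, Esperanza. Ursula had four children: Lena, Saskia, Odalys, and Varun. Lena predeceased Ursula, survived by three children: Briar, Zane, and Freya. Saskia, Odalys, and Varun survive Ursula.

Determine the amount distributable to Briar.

Briar receives €14,000.

The spouse counts as an additional share at the children's level, so there are 5 primary shares of €42,000. Esperanza takes one such share (€42,000).
The children's combined portion (€168,000) is divided into 4 shares of €42,000: Saskia, Odalys, and Varun each take €42,000; Lena's €42,000 share passes to Lena's issue.
Lena's share (€42,000) is divided into 3 shares of €14,000: Briar, Zane, and Freya each take €14,000.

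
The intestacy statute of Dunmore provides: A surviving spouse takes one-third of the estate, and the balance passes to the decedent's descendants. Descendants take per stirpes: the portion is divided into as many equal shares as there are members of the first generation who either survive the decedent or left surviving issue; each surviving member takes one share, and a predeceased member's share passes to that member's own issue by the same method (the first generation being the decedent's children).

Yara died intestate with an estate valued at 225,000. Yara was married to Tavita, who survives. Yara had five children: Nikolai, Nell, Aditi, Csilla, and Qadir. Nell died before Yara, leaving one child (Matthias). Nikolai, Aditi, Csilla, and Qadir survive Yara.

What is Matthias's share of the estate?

Matthias receives 30,000.

Tavita takes one-third of 225,000 = 75,000. The remaining 150,000 passes to the descendants.
The descendants' portion (150,000) is divided into 5 shares of 30,000: Nikolai, Aditi, Csilla, and Qadir each take 30,000; Nell's 30,000 share passes to Nell's issue.
Nell's share (30,000) passes entirely to Matthias.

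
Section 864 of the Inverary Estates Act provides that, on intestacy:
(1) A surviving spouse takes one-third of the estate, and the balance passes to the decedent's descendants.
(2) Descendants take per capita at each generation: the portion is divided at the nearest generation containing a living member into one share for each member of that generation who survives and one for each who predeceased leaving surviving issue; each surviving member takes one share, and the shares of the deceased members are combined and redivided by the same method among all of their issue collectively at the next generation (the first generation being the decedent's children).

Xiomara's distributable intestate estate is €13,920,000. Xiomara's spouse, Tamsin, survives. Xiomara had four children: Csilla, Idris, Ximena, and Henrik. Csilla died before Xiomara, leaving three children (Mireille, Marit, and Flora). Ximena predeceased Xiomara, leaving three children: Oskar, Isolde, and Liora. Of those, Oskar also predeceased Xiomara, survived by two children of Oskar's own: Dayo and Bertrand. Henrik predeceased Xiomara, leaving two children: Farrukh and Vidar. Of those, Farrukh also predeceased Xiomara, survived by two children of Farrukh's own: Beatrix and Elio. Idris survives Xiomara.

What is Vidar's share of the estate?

Tamsin takes one-third of €13,920,000 = €4,640,000. The remaining €9,280,000 passes to the descendants.
The descendants' portion (€9,280,000) is divided at the children's generation into 4 shares of €2,320,000. Idris takes €2,320,000. The 3 shares of the deceased (Csilla, Ximena, and Henrik) are combined into a pool of €6,960,000.
That pool (€6,960,000) is divided at the grandchildren's generation into 8 shares of €870,000. Mireille, Marit, Flora, Isolde, Liora, and Vidar each take €870,000. The 2 shares of the deceased (Oskar and Farrukh) are combined into a pool of €1,740,000.
That pool (€1,740,000) is divided at the great-grandchildren's generation equally among Dayo, Bertrand, Beatrix, and Elio: €435,000 each.

Vidar receives €870,000.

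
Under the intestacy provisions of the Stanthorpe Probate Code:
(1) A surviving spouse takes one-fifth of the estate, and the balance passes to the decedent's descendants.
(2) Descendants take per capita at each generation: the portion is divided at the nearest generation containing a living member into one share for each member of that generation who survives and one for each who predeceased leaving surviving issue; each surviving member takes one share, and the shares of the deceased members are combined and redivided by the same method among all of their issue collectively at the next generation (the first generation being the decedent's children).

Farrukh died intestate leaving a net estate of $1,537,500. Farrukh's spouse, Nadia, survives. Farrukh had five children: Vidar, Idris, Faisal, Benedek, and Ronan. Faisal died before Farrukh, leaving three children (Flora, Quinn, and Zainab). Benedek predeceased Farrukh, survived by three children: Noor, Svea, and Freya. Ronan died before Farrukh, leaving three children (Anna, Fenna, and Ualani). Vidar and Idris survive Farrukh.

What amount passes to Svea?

Nadia takes one-fifth of $1,537,500 = $307,500. The remaining $1,230,000 passes to the descendants.
The descendants' portion ($1,230,000) is divided at the children's generation into 5 shares of $246,000. Vidar and Idris each take $246,000. The 3 shares of the deceased (Faisal, Benedek, and Ronan) are combined into a pool of $738,000.
That pool ($738,000) is divided at the grandchildren's generation equally among Flora, Quinn, Zainab, Noor, Svea, Freya, Anna, Fenna, and Ualani: $82,000 each.

Svea receives $82,000.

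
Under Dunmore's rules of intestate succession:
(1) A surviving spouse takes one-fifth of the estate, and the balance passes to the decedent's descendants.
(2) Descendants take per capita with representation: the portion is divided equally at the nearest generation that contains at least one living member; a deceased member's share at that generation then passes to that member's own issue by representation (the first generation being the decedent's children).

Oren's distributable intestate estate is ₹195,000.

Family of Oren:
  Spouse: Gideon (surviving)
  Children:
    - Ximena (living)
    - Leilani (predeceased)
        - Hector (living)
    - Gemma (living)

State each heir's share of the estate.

Gideon takes one-fifth of ₹195,000 = ₹39,000. The remaining ₹156,000 passes to the descendants.
The descendants' portion (₹156,000) is divided into 3 shares of ₹52,000: Ximena and Gemma each take ₹52,000; Leilani's ₹52,000 share passes to Leilani's issue.
Leilani's share (₹52,000) passes entirely to Hector.

Gideon: ₹39,000; Ximena: ₹52,000; Hector: ₹52,000; Gemma: ₹52,000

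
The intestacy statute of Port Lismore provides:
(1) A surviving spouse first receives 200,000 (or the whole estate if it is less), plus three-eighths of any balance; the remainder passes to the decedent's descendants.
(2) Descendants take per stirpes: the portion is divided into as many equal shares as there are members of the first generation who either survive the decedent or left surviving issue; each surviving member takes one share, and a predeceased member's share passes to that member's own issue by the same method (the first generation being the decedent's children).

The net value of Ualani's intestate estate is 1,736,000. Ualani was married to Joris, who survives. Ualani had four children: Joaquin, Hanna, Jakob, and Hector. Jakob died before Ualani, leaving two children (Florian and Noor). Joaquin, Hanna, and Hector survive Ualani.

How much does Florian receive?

Joris first takes 200,000, leaving a balance of 1,536,000. Joris then takes three-eighths of the balance (576,000), for a total of 776,000. The remaining 960,000 passes to the descendants.
The descendants' portion (960,000) is divided into 4 shares of 240,000: Joaquin, Hanna, and Hector each take 240,000; Jakob's 240,000 share passes to Jakob's issue.
Jakob's share (240,000) is divided into 2 shares of 120,000: Florian and Noor each take 120,000.

Florian receives 120,000.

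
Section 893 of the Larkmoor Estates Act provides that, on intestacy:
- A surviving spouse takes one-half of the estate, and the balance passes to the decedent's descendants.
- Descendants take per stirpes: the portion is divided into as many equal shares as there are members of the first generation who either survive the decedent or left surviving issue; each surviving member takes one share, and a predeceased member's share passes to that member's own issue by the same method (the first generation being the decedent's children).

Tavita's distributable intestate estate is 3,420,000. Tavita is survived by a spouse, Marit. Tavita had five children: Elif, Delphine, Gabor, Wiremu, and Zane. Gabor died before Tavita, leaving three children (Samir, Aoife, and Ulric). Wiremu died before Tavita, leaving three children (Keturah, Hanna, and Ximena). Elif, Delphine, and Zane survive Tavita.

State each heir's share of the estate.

Marit takes one-half of 3,420,000 = 1,710,000. The remaining 1,710,000 passes to the descendants.
The descendants' portion (1,710,000) is divided into 5 shares of 342,000: Elif, Delphine, and Zane each take 342,000; Gabor's 342,000 share passes to Gabor's issue; Wiremu's 342,000 share passes to Wiremu's issue.
Gabor's share (342,000) is divided into 3 shares of 114,000: Samir, Aoife, and Ulric each take 114,000.
Wiremu's share (342,000) is divided into 3 shares of 114,000: Keturah, Hanna, and Ximena each take 114,000.

Marit: 1,710,000; Elif: 342,000; Delphine: 342,000; Samir: 114,000; Aoife: 114,000; Ulric: 114,000; Keturah: 114,000; Hanna: 114,000; Ximena: 114,000; Zane: 342,000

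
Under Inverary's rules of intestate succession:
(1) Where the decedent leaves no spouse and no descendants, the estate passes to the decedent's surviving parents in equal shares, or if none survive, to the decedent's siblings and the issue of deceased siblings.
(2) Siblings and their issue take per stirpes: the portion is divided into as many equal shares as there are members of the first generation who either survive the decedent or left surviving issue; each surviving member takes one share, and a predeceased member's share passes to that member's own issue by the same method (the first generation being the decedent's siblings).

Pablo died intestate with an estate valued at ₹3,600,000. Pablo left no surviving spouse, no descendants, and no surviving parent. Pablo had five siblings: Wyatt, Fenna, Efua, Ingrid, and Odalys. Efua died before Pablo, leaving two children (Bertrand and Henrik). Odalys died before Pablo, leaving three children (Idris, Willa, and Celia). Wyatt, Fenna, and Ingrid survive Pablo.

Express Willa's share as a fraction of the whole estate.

The entire ₹3,600,000 passes to the siblings and their issue.
That amount (₹3,600,000) is divided into 5 shares of ₹720,000: Wyatt, Fenna, and Ingrid each take ₹720,000; Efua's ₹720,000 share passes to Efua's issue; Odalys's ₹720,000 share passes to Odalys's issue.
Efua's share (₹720,000) is divided into 2 shares of ₹360,000: Bertrand and Henrik each take ₹360,000.
Odalys's share (₹720,000) is divided into 3 shares of ₹240,000: Idris, Willa, and Celia each take ₹240,000.

Willa receives 1/15 of the estate.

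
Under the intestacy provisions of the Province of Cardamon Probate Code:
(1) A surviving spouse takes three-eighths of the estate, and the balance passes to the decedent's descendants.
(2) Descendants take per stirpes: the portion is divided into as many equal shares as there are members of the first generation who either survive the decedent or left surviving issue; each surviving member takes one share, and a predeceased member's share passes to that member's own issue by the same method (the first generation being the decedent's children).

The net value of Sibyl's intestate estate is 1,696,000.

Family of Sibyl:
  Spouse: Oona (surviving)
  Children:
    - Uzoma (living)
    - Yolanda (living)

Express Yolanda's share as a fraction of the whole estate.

Oona takes three-eighths of 1,696,000 = 636,000. The remaining 1,060,000 passes to the descendants.
The descendants' portion (1,060,000) is divided into 2 shares of 530,000: Uzoma and Yolanda each take 530,000.

Yolanda receives 5/16 of the estate.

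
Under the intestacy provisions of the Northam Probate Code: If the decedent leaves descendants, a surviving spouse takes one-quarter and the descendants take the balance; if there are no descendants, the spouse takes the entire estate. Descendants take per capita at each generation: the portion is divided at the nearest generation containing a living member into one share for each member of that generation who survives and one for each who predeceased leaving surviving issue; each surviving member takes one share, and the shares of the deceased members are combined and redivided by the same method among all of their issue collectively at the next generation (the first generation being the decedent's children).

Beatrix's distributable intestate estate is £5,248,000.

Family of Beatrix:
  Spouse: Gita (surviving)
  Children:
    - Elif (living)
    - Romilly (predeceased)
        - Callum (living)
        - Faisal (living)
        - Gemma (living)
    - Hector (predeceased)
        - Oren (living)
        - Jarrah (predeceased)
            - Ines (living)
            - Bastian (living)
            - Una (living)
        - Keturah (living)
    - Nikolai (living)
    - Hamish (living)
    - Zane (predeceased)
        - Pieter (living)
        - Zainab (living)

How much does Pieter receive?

Gita takes one-quarter of £5,248,000 = £1,312,000. The remaining £3,936,000 passes to the descendants.
The descendants' portion (£3,936,000) is divided at the children's generation into 6 shares of £656,000. Elif, Nikolai, and Hamish each take £656,000. The 3 shares of the deceased (Romilly, Hector, and Zane) are combined into a pool of £1,968,000.
That pool (£1,968,000) is divided at the grandchildren's generation into 8 shares of £246,000. Callum, Faisal, Gemma, Oren, Keturah, Pieter, and Zainab each take £246,000. The remaining share for the deceased Jarrah (£246,000) is carried to the next generation.
That pool (£246,000) is divided at the great-grandchildren's generation equally among Ines, Bastian, and Una: £82,000 each.

Pieter receives £246,000.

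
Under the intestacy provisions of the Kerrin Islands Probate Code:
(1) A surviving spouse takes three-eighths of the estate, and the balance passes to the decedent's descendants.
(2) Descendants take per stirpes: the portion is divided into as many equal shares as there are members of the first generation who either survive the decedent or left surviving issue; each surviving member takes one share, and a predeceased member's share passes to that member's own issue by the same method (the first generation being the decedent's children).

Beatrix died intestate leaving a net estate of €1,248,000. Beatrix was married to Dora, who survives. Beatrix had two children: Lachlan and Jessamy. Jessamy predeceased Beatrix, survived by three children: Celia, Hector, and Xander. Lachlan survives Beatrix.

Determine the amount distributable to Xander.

Dora takes three-eighths of €1,248,000 = €468,000. The remaining €780,000 passes to the descendants.
The descendants' portion (€780,000) is divided into 2 shares of €390,000: Lachlan takes €390,000; Jessamy's €390,000 share passes to Jessamy's issue.
Jessamy's share (€390,000) is divided into 3 shares of €130,000: Celia, Hector, and Xander each take €130,000.

Xander receives €130,000.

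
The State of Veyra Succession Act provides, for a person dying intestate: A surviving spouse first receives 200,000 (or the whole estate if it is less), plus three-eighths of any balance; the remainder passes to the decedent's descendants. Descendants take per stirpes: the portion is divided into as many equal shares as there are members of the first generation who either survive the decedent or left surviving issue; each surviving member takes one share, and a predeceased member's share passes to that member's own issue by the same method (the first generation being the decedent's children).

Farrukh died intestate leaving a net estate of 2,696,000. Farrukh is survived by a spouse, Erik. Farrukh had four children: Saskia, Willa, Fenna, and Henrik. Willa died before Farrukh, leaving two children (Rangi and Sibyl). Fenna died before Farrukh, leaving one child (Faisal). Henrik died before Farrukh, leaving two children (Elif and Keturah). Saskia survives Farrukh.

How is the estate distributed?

Erik: 1,136,000; Saskia: 390,000; Rangi: 195,000; Sibyl: 195,000; Faisal: 390,000; Elif: 195,000; Keturah: 195,000

Erik first takes 200,000, leaving a balance of 2,496,000. Erik then takes three-eighths of the balance (936,000), for a total of 1,136,000. The remaining 1,560,000 passes to the descendants.
The descendants' portion (1,560,000) is divided into 4 shares of 390,000: Saskia takes 390,000; Willa's 390,000 share passes to Willa's issue; Fenna's 390,000 share passes to Fenna's issue; Henrik's 390,000 share passes to Henrik's issue.
Willa's share (390,000) is divided into 2 shares of 195,000: Rangi and Sibyl each take 195,000.
Fenna's share (390,000) passes entirely to Faisal.
Henrik's share (390,000) is divided into 2 shares of 195,000: Elif and Keturah each take 195,000.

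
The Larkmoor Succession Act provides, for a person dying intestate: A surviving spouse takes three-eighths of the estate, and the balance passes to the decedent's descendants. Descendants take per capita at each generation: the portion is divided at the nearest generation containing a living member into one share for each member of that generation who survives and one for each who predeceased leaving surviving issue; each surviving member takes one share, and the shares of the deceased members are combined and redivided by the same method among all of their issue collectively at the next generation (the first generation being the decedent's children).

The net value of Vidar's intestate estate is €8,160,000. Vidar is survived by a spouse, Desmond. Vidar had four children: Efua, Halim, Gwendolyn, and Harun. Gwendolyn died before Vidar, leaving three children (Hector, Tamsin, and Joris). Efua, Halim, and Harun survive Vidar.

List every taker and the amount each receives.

Desmond: €3,060,000; Efua: €1,275,000; Halim: €1,275,000; Hector: €425,000; Tamsin: €425,000; Joris: €425,000; Harun: €1,275,000

Desmond takes three-eighths of €8,160,000 = €3,060,000. The remaining €5,100,000 passes to the descendants.
The descendants' portion (€5,100,000) is divided at the children's generation into 4 shares of €1,275,000. Efua, Halim, and Harun each take €1,275,000. The remaining share for the deceased Gwendolyn (€1,275,000) is carried to the next generation.
That pool (€1,275,000) is divided at the grandchildren's generation equally among Hector, Tamsin, and Joris: €425,000 each.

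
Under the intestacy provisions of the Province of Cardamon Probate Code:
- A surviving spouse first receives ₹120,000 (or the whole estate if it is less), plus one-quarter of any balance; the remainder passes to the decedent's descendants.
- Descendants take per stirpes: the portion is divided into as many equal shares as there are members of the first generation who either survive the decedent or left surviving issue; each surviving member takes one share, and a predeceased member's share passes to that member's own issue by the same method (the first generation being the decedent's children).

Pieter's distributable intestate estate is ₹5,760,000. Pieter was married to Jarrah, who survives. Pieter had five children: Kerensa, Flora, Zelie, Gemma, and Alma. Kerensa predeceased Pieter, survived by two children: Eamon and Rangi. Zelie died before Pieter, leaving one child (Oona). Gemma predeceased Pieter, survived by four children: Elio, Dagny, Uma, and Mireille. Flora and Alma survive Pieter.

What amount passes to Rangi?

Jarrah first takes ₹120,000, leaving a balance of ₹5,640,000. Jarrah then takes one-quarter of the balance (₹1,410,000), for a total of ₹1,530,000. The remaining ₹4,230,000 passes to the descendants.
The descendants' portion (₹4,230,000) is divided into 5 shares of ₹846,000: Flora and Alma each take ₹846,000; Kerensa's ₹846,000 share passes to Kerensa's issue; Zelie's ₹846,000 share passes to Zelie's issue; Gemma's ₹846,000 share passes to Gemma's issue.
Kerensa's share (₹846,000) is divided into 2 shares of ₹423,000: Eamon and Rangi each take ₹423,000.
Zelie's share (₹846,000) passes entirely to Oona.
Gemma's share (₹846,000) is divided into 4 shares of ₹211,500: Elio, Dagny, Uma, and Mireille each take ₹211,500.

Rangi receives ₹423,000.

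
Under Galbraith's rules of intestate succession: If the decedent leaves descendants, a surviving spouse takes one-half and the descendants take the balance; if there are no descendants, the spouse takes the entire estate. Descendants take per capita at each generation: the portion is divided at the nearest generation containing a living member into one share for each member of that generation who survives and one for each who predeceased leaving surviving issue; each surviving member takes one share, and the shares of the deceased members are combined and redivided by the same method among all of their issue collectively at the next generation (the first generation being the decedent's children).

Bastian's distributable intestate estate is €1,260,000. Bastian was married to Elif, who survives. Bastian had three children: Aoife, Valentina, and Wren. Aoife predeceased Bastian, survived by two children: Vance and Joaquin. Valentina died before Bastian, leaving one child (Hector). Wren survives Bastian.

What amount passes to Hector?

Elif takes one-half of €1,260,000 = €630,000. The remaining €630,000 passes to the descendants.
The descendants' portion (€630,000) is divided at the children's generation into 3 shares of €210,000. Wren takes €210,000. The 2 shares of the deceased (Aoife and Valentina) are combined into a pool of €420,000.
That pool (€420,000) is divided at the grandchildren's generation equally among Vance, Joaquin, and Hector: €140,000 each.

Hector receives €140,000.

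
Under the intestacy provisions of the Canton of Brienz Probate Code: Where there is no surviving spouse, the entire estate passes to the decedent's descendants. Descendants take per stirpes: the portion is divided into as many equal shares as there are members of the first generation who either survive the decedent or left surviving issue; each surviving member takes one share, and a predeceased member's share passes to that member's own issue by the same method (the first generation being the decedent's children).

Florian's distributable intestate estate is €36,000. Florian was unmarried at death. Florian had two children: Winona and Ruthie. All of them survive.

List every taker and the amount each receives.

The entire €36,000 passes to the descendants.
That amount (€36,000) is divided into 2 shares of €18,000: Winona and Ruthie each take €18,000.

Winona: €18,000; Ruthie: €18,000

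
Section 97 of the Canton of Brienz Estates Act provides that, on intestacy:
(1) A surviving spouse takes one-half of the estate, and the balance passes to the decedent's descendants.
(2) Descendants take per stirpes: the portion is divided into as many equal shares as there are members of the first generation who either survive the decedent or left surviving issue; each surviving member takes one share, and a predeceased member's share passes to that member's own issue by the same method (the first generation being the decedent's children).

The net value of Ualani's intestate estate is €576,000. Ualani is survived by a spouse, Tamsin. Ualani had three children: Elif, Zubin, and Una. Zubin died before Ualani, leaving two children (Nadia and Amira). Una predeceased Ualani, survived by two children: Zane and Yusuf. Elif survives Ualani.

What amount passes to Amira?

Tamsin takes one-half of €576,000 = €288,000. The remaining €288,000 passes to the descendants.
The descendants' portion (€288,000) is divided into 3 shares of €96,000: Elif takes €96,000; Zubin's €96,000 share passes to Zubin's issue; Una's €96,000 share passes to Una's issue.
Zubin's share (€96,000) is divided into 2 shares of €48,000: Nadia and Amira each take €48,000.
Una's share (€96,000) is divided into 2 shares of €48,000: Zane and Yusuf each take €48,000.

Amira receives €48,000.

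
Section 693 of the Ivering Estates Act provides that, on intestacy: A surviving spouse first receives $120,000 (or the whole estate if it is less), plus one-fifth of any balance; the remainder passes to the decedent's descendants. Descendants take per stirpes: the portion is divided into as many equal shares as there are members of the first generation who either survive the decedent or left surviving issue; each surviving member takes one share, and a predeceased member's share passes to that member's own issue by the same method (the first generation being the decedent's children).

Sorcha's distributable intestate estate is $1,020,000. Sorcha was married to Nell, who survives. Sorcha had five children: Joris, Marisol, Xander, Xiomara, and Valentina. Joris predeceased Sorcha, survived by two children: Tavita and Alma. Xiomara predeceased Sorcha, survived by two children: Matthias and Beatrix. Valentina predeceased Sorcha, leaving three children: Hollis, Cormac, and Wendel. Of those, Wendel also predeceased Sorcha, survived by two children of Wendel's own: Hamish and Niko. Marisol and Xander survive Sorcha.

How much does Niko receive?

Nell first takes $120,000, leaving a balance of $900,000. Nell then takes one-fifth of the balance ($180,000), for a total of $300,000. The remaining $720,000 passes to the descendants.
The descendants' portion ($720,000) is divided into 5 shares of $144,000: Marisol and Xander each take $144,000; Joris's $144,000 share passes to Joris's issue; Xiomara's $144,000 share passes to Xiomara's issue; Valentina's $144,000 share passes to Valentina's issue.
Joris's share ($144,000) is divided into 2 shares of $72,000: Tavita and Alma each take $72,000.
Xiomara's share ($144,000) is divided into 2 shares of $72,000: Matthias and Beatrix each take $72,000.
Valentina's share ($144,000) is divided into 3 shares of $48,000: Hollis and Cormac each take $48,000; Wendel's $48,000 share passes to Wendel's issue.
Wendel's share ($48,000) is divided into 2 shares of $24,000: Hamish and Niko each take $24,000.

Niko receives $24,000.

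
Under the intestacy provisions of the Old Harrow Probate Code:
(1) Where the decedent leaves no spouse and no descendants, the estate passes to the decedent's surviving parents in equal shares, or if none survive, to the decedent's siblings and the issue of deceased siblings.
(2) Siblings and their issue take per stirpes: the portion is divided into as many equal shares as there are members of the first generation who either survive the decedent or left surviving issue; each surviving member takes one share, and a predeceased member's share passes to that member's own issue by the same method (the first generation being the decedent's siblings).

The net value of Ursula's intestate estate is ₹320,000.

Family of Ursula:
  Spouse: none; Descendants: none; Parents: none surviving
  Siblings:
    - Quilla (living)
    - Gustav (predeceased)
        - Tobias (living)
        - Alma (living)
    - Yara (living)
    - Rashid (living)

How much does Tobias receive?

The entire ₹320,000 passes to the siblings and their issue.
That amount (₹320,000) is divided into 4 shares of ₹80,000: Quilla, Yara, and Rashid each take ₹80,000; Gustav's ₹80,000 share passes to Gustav's issue.
Gustav's share (₹80,000) is divided into 2 shares of ₹40,000: Tobias and Alma each take ₹40,000.

Tobias receives ₹40,000.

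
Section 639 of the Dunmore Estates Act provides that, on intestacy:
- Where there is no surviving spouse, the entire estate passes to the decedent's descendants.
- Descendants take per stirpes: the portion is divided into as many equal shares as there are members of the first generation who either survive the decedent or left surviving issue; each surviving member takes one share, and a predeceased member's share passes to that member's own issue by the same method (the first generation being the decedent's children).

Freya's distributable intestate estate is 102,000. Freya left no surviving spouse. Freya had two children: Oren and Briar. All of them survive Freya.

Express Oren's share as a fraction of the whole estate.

Oren receives 1/2 of the estate.

The entire 102,000 passes to the descendants.
That amount (102,000) is divided into 2 shares of 51,000: Oren and Briar each take 51,000.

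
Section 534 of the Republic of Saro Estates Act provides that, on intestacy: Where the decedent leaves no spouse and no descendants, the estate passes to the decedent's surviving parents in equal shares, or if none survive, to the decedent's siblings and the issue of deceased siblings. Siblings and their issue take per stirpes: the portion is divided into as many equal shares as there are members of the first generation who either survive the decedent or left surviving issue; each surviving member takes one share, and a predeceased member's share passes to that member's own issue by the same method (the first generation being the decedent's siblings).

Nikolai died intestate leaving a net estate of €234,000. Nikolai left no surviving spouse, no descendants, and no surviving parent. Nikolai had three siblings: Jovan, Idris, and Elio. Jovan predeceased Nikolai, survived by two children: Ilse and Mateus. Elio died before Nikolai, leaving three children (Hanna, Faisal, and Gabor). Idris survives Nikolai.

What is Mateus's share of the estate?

Mateus receives €39,000.

The entire €234,000 passes to the siblings and their issue.
That amount (€234,000) is divided into 3 shares of €78,000: Idris takes €78,000; Jovan's €78,000 share passes to Jovan's issue; Elio's €78,000 share passes to Elio's issue.
Jovan's share (€78,000) is divided into 2 shares of €39,000: Ilse and Mateus each take €39,000.
Elio's share (€78,000) is divided into 3 shares of €26,000: Hanna, Faisal, and Gabor each take €26,000.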